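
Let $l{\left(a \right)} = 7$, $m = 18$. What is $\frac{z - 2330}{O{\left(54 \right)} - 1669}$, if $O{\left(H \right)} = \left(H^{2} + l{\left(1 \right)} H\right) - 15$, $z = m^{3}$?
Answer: $\frac{1751}{805} \approx 2.1752$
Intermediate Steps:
$z = 5832$ ($z = 18^{3} = 5832$)
$O{\left(H \right)} = -15 + H^{2} + 7 H$ ($O{\left(H \right)} = \left(H^{2} + 7 H\right) - 15 = -15 + H^{2} + 7 H$)
$\frac{z - 2330}{O{\left(54 \right)} - 1669} = \frac{5832 - 2330}{\left(-15 + 54^{2} + 7 \cdot 54\right) - 1669} = \frac{3502}{\left(-15 + 2916 + 378\right) - 1669} = \frac{3502}{3279 - 1669} = \frac{3502}{1610} = 3502 \cdot \frac{1}{1610} = \frac{1751}{805}$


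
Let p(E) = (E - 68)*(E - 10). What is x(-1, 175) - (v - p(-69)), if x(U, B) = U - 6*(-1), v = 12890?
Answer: -2062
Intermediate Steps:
x(U, B) = 6 + U (x(U, B) = U + 6 = 6 + U)
p(E) = (-68 + E)*(-10 + E)
x(-1, 175) - (v - p(-69)) = (6 - 1) - (12890 - (680 + (-69)² - 78*(-69))) = 5 - (12890 - (680 + 4761 + 5382)) = 5 - (12890 - 1*10823) = 5 - (12890 - 10823) = 5 - 1*2067 = 5 - 2067 = -2062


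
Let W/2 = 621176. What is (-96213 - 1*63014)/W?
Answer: -159227/1242352 ≈ -0.12817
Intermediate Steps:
W = 1242352 (W = 2*621176 = 1242352)
(-96213 - 1*63014)/W = (-96213 - 1*63014)/1242352 = (-96213 - 63014)*(1/1242352) = -159227*1/1242352 = -159227/1242352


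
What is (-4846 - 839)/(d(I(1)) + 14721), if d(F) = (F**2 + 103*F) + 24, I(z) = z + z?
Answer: -379/997 ≈ -0.38014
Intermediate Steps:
I(z) = 2*z
d(F) = 24 + F**2 + 103*F
(-4846 - 839)/(d(I(1)) + 14721) = (-4846 - 839)/((24 + (2*1)**2 + 103*(2*1)) + 14721) = -5685/((24 + 2**2 + 103*2) + 14721) = -5685/((24 + 4 + 206) + 14721) = -5685/(234 + 14721) = -5685/14955 = -5685*1/14955 = -379/997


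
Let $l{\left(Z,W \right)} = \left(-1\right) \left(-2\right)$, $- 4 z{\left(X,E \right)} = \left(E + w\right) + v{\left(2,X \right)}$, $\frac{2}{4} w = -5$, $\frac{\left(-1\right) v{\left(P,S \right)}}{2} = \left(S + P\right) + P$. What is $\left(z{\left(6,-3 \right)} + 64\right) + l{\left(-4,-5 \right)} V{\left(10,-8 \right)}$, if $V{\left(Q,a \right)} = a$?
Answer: $\frac{225}{4} \approx 56.25$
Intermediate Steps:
$v{\left(P,S \right)} = - 4 P - 2 S$ ($v{\left(P,S \right)} = - 2 \left(\left(S + P\right) + P\right) = - 2 \left(\left(P + S\right) + P\right) = - 2 \left(S + 2 P\right) = - 4 P - 2 S$)
$w = -10$ ($w = 2 \left(-5\right) = -10$)
$z{\left(X,E \right)} = \frac{9}{2} + \frac{X}{2} - \frac{E}{4}$ ($z{\left(X,E \right)} = - \frac{\left(E - 10\right) - \left(8 + 2 X\right)}{4} = - \frac{\left(-10 + E\right) - \left(8 + 2 X\right)}{4} = - \frac{-18 + E - 2 X}{4} = \frac{9}{2} + \frac{X}{2} - \frac{E}{4}$)
$l{\left(Z,W \right)} = 2$
$\left(z{\left(6,-3 \right)} + 64\right) + l{\left(-4,-5 \right)} V{\left(10,-8 \right)} = \left(\left(\frac{9}{2} + \frac{1}{2} \cdot 6 - - \frac{3}{4}\right) + 64\right) + 2 \left(-8\right) = \left(\left(\frac{9}{2} + 3 + \frac{3}{4}\right) + 64\right) - 16 = \left(\frac{33}{4} + 64\right) - 16 = \frac{289}{4} - 16 = \frac{225}{4}$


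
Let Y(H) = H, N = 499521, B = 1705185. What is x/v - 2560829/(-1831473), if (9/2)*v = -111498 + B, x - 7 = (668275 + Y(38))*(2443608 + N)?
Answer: 5403573909700781789/972931570317 ≈ 5.5539e+6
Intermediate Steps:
x = 1966931371384 (x = 7 + (668275 + 38)*(2443608 + 499521) = 7 + 668313*2943129 = 7 + 1966931371377 = 1966931371384)
v = 1062458/3 (v = 2*(-111498 + 1705185)/9 = (2/9)*1593687 = 1062458/3 ≈ 3.5415e+5)
x/v - 2560829/(-1831473) = 1966931371384/(1062458/3) - 2560829/(-1831473) = 1966931371384*(3/1062458) - 2560829*(-1/1831473) = 2950397057076/531229 + 2560829/1831473 = 5403573909700781789/972931570317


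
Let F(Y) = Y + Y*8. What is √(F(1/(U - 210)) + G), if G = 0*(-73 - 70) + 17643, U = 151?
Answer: 4*√3838422/59 ≈ 132.83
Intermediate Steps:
F(Y) = 9*Y (F(Y) = Y + 8*Y = 9*Y)
G = 17643 (G = 0*(-143) + 17643 = 0 + 17643 = 17643)
√(F(1/(U - 210)) + G) = √(9/(151 - 210) + 17643) = √(9/(-59) + 17643) = √(9*(-1/59) + 17643) = √(-9/59 + 17643) = √(1040928/59) = 4*√3838422/59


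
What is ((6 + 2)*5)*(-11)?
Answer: -440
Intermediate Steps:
((6 + 2)*5)*(-11) = (8*5)*(-11) = 40*(-11) = -440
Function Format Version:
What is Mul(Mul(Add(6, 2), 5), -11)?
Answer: -440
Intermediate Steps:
Mul(Mul(Add(6, 2), 5), -11) = Mul(Mul(8, 5), -11) = Mul(40, -11) = -440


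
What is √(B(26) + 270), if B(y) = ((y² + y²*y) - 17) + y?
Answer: 3*√2059 ≈ 136.13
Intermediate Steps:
B(y) = -17 + y + y² + y³ (B(y) = ((y² + y³) - 17) + y = (-17 + y² + y³) + y = -17 + y + y² + y³)
√(B(26) + 270) = √((-17 + 26 + 26² + 26³) + 270) = √((-17 + 26 + 676 + 17576) + 270) = √(18261 + 270) = √18531 = 3*√2059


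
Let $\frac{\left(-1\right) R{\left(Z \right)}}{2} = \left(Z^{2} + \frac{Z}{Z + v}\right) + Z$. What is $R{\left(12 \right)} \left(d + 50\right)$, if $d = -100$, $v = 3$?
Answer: $15680$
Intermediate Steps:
$R{\left(Z \right)} = - 2 Z - 2 Z^{2} - \frac{2 Z}{3 + Z}$ ($R{\left(Z \right)} = - 2 \left(\left(Z^{2} + \frac{Z}{Z + 3}\right) + Z\right) = - 2 \left(\left(Z^{2} + \frac{Z}{3 + Z}\right) + Z\right) = - 2 \left(Z + Z^{2} + \frac{Z}{3 + Z}\right) = - 2 Z - 2 Z^{2} - \frac{2 Z}{3 + Z}$)
$R{\left(12 \right)} \left(d + 50\right) = \left(-2\right) 12 \frac{1}{3 + 12} \left(4 + 12^{2} + 4 \cdot 12\right) \left(-100 + 50\right) = \left(-2\right) 12 \cdot \frac{1}{15} \left(4 + 144 + 48\right) \left(-50\right) = \left(-2\right) 12 \cdot \frac{1}{15} \cdot 196 \left(-50\right) = \left(- \frac{1568}{5}\right) \left(-50\right) = 15680$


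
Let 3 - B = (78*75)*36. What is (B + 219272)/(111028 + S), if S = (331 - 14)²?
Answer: 8675/211517 ≈ 0.041013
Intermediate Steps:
S = 100489 (S = 317² = 100489)
B = -210597 (B = 3 - 78*75*36 = 3 - 5850*36 = 3 - 1*210600 = 3 - 210600 = -210597)
(B + 219272)/(111028 + S) = (-210597 + 219272)/(111028 + 100489) = 8675/211517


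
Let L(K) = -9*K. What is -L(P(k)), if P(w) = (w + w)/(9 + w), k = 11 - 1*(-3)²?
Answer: 36/11 ≈ 3.2727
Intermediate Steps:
k = 2 (k = 11 - 1*9 = 11 - 9 = 2)
P(w) = 2*w/(9 + w) (P(w) = (2*w)/(9 + w) = 2*w/(9 + w))
-L(P(k)) = -(-9)*2*2/(9 + 2) = -(-9)*2*2/11 = -(-9)*2*2*(1/11) = -(-9)*4/11 = -1*(-36/11) = 36/11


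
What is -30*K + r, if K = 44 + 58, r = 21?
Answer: -3039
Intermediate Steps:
K = 102
-30*K + r = -30*102 + 21 = -3060 + 21 = -3039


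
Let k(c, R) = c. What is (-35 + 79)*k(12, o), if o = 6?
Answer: 528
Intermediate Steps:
(-35 + 79)*k(12, o) = (-35 + 79)*12 = 44*12 = 528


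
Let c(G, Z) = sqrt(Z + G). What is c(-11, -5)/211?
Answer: 4*I/211 ≈ 0.018957*I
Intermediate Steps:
c(G, Z) = sqrt(G + Z)
c(-11, -5)/211 = sqrt(-11 - 5)/211 = sqrt(-16)*(1/211) = (4*I)*(1/211) = 4*I/211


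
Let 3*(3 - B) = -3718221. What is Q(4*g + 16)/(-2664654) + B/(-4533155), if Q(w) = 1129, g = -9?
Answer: -661543349227/2415857920674 ≈ -0.27383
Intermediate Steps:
B = 1239410 (B = 3 - 1/3*(-3718221) = 3 + 1239407 = 1239410)
Q(4*g + 16)/(-2664654) + B/(-4533155) = 1129/(-2664654) + 1239410/(-4533155) = 1129*(-1/2664654) + 1239410*(-1/4533155) = -1129/2664654 - 247882/906631 = -661543349227/2415857920674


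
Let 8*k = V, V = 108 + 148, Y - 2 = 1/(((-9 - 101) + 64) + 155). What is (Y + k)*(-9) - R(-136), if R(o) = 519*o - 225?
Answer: 7684818/109 ≈ 70503.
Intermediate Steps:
Y = 219/109 (Y = 2 + 1/(((-9 - 101) + 64) + 155) = 2 + 1/((-110 + 64) + 155) = 2 + 1/(-46 + 155) = 2 + 1/109 = 219/109 ≈ 2.0092)
V = 256
k = 32 (k = (⅛)*256 = 32)
R(o) = -225 + 519*o
(Y + k)*(-9) - R(-136) = (219/109 + 32)*(-9) - (-225 + 519*(-136)) = (3707/109)*(-9) - (-225 - 70584) = -33363/109 - 1*(-70809) = -33363/109 + 70809 = 7684818/109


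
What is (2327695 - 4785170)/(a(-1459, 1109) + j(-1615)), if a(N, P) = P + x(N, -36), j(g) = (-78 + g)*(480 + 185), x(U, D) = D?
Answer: 2457475/1124772 ≈ 2.1849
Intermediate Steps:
j(g) = -51870 + 665*g (j(g) = (-78 + g)*665 = -51870 + 665*g)
a(N, P) = -36 + P (a(N, P) = P - 36 = -36 + P)
(2327695 - 4785170)/(a(-1459, 1109) + j(-1615)) = (2327695 - 4785170)/((-36 + 1109) + (-51870 + 665*(-1615))) = -2457475/(1073 + (-51870 - 1073975)) = -2457475/(1073 - 1125845) = -2457475/(-1124772) = -2457475*(-1/1124772) = 2457475/1124772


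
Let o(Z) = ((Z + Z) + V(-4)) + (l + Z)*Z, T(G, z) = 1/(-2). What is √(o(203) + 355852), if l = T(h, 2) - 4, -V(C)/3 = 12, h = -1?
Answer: 3*√176230/2 ≈ 629.70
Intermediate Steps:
V(C) = -36 (V(C) = -3*12 = -36)
T(G, z) = -½ (T(G, z) = 1*(-½) = -½)
l = -9/2 (l = -½ - 4 = -9/2 ≈ -4.5000)
o(Z) = -36 + 2*Z + Z*(-9/2 + Z) (o(Z) = ((Z + Z) - 36) + (-9/2 + Z)*Z = (2*Z - 36) + Z*(-9/2 + Z) = (-36 + 2*Z) + Z*(-9/2 + Z) = -36 + 2*Z + Z*(-9/2 + Z))
√(o(203) + 355852) = √((-36 + 203² - 5/2*203) + 355852) = √((-36 + 41209 - 1015/2) + 355852) = √(81331/2 + 355852) = √(793035/2) = 3*√176230/2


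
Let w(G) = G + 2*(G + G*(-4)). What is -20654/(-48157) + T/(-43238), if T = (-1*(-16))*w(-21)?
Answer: 406066946/1041106183 ≈ 0.39003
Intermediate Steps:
w(G) = -5*G (w(G) = G + 2*(G - 4*G) = G + 2*(-3*G) = G - 6*G = -5*G)
T = 1680 (T = (-1*(-16))*(-5*(-21)) = 16*105 = 1680)
-20654/(-48157) + T/(-43238) = -20654/(-48157) + 1680/(-43238) = -20654*(-1/48157) + 1680*(-1/43238) = 20654/48157 - 840/21619 = 406066946/1041106183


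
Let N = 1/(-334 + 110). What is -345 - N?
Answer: -77279/224 ≈ -345.00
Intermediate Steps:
N = -1/224 (N = 1/(-224) = -1/224 ≈ -0.0044643)
-345 - N = -345 - 1*(-1/224) = -345 + 1/224 = -77279/224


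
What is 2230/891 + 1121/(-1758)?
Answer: 973843/522126 ≈ 1.8651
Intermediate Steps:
2230/891 + 1121/(-1758) = 2230*(1/891) + 1121*(-1/1758) = 2230/891 - 1121/1758 = 973843/522126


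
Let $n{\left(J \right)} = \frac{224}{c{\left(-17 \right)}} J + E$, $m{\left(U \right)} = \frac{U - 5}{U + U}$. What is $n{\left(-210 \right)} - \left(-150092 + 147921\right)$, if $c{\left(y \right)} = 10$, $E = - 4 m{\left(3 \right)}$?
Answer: $- \frac{7595}{3} \approx -2531.7$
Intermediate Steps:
$m{\left(U \right)} = \frac{-5 + U}{2 U}$
$E = \frac{4}{3}$ ($E = - 4 \frac{-5 + 3}{2 \cdot 3} = - 4 \cdot \frac{1}{2} \cdot \frac{1}{3} \left(-2\right) = \left(-4\right) \left(- \frac{1}{3}\right) = \frac{4}{3} \approx 1.3333$)
$n{\left(J \right)} = \frac{4}{3} + \frac{112 J}{5}$ ($n{\left(J \right)} = \frac{224}{10} J + \frac{4}{3} = 224 \cdot \frac{1}{10} J + \frac{4}{3} = \frac{112 J}{5} + \frac{4}{3} = \frac{4}{3} + \frac{112 J}{5}$)
$n{\left(-210 \right)} - \left(-150092 + 147921\right) = \left(\frac{4}{3} + \frac{112}{5} \left(-210\right)\right) - \left(-150092 + 147921\right) = \left(\frac{4}{3} - 4704\right) - -2171 = - \frac{14108}{3} + 2171 = - \frac{7595}{3}$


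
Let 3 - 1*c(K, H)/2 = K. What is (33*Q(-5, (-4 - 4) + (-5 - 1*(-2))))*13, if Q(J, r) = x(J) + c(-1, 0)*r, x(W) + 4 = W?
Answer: -41613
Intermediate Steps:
c(K, H) = 6 - 2*K
x(W) = -4 + W
Q(J, r) = -4 + J + 8*r (Q(J, r) = (-4 + J) + (6 - 2*(-1))*r = (-4 + J) + (6 + 2)*r = (-4 + J) + 8*r = -4 + J + 8*r)
(33*Q(-5, (-4 - 4) + (-5 - 1*(-2))))*13 = (33*(-4 - 5 + 8*((-4 - 4) + (-5 - 1*(-2)))))*13 = (33*(-4 - 5 + 8*(-8 + (-5 + 2))))*13 = (33*(-4 - 5 + 8*(-8 - 3)))*13 = (33*(-4 - 5 + 8*(-11)))*13 = (33*(-4 - 5 - 88))*13 = (33*(-97))*13 = -3201*13 = -41613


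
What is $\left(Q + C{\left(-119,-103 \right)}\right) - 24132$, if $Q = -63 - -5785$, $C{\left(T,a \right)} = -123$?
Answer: $-18533$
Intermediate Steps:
$Q = 5722$ ($Q = -63 + 5785 = 5722$)
$\left(Q + C{\left(-119,-103 \right)}\right) - 24132 = \left(5722 - 123\right) - 24132 = 5599 - 24132 = -18533$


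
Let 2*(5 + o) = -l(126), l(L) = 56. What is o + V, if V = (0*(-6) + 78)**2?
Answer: 6051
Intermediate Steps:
o = -33 (o = -5 + (-1*56)/2 = -5 + (1/2)*(-56) = -5 - 28 = -33)
V = 6084 (V = (0 + 78)**2 = 78**2 = 6084)
o + V = -33 + 6084 = 6051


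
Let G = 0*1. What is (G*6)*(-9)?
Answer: 0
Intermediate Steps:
G = 0
(G*6)*(-9) = (0*6)*(-9) = 0*(-9) = 0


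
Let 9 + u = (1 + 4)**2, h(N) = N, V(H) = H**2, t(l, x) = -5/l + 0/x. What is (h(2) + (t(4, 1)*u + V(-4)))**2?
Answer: 4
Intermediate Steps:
t(l, x) = -5/l (t(l, x) = -5/l + 0 = -5/l)
u = 16 (u = -9 + (1 + 4)**2 = -9 + 5**2 = -9 + 25 = 16)
(h(2) + (t(4, 1)*u + V(-4)))**2 = (2 + (-5/4*16 + (-4)**2))**2 = (2 + (-5*1/4*16 + 16))**2 = (2 + (-5/4*16 + 16))**2 = (2 + (-20 + 16))**2 = (2 - 4)**2 = (-2)**2 = 4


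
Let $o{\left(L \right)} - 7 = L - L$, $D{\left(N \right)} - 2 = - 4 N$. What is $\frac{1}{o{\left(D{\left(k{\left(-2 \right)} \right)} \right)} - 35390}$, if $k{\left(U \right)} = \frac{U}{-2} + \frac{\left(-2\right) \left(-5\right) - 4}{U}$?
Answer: $- \frac{1}{35383} \approx -2.8262 \cdot 10^{-5}$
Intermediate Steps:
$k{\left(U \right)} = \frac{6}{U} - \frac{U}{2}$ ($k{\left(U \right)} = U \left(- \frac{1}{2}\right) + \frac{10 - 4}{U} = - \frac{U}{2} + \frac{6}{U} = \frac{6}{U} - \frac{U}{2}$)
$D{\left(N \right)} = 2 - 4 N$
$o{\left(L \right)} = 7$ ($o{\left(L \right)} = 7 + \left(L - L\right) = 7 + 0 = 7$)
$\frac{1}{o{\left(D{\left(k{\left(-2 \right)} \right)} \right)} - 35390} = \frac{1}{7 - 35390} = \frac{1}{-35383} = - \frac{1}{35383}$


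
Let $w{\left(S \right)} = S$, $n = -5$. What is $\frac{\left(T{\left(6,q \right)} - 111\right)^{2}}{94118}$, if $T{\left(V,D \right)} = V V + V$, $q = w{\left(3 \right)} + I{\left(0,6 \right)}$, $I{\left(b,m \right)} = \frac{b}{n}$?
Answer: $\frac{4761}{94118} \approx 0.050585$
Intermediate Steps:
$I{\left(b,m \right)} = - \frac{b}{5}$ ($I{\left(b,m \right)} = \frac{b}{-5} = b \left(- \frac{1}{5}\right) = - \frac{b}{5}$)
$q = 3$ ($q = 3 - 0 = 3 + 0 = 3$)
$T{\left(V,D \right)} = V + V^{2}$ ($T{\left(V,D \right)} = V^{2} + V = V + V^{2}$)
$\frac{\left(T{\left(6,q \right)} - 111\right)^{2}}{94118} = \frac{\left(6 \left(1 + 6\right) - 111\right)^{2}}{94118} = \left(6 \cdot 7 - 111\right)^{2} \cdot \frac{1}{94118} = \left(42 - 111\right)^{2} \cdot \frac{1}{94118} = \left(-69\right)^{2} \cdot \frac{1}{94118} = 4761 \cdot \frac{1}{94118} = \frac{4761}{94118}$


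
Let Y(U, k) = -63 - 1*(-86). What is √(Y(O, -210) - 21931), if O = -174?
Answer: 2*I*√5477 ≈ 148.01*I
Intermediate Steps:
Y(U, k) = 23 (Y(U, k) = -63 + 86 = 23)
√(Y(O, -210) - 21931) = √(23 - 21931) = √(-21908) = 2*I*√5477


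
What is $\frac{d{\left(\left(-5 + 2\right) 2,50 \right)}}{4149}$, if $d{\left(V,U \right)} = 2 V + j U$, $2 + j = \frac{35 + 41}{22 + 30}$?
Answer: $- \frac{506}{53937} \approx -0.0093813$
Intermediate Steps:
$j = - \frac{7}{13}$ ($j = -2 + \frac{35 + 41}{22 + 30} = -2 + \frac{76}{52} = -2 + 76 \cdot \frac{1}{52} = -2 + \frac{19}{13} = - \frac{7}{13} \approx -0.53846$)
$d{\left(V,U \right)} = 2 V - \frac{7 U}{13}$
$\frac{d{\left(\left(-5 + 2\right) 2,50 \right)}}{4149} = \frac{2 \left(-5 + 2\right) 2 - \frac{350}{13}}{4149} = \left(2 \left(\left(-3\right) 2\right) - \frac{350}{13}\right) \frac{1}{4149} = \left(2 \left(-6\right) - \frac{350}{13}\right) \frac{1}{4149} = \left(-12 - \frac{350}{13}\right) \frac{1}{4149} = \left(- \frac{506}{13}\right) \frac{1}{4149} = - \frac{506}{53937}$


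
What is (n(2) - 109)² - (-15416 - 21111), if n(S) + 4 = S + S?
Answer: 48408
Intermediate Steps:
n(S) = -4 + 2*S (n(S) = -4 + (S + S) = -4 + 2*S)
(n(2) - 109)² - (-15416 - 21111) = ((-4 + 2*2) - 109)² - (-15416 - 21111) = ((-4 + 4) - 109)² - 1*(-36527) = (0 - 109)² + 36527 = (-109)² + 36527 = 11881 + 36527 = 48408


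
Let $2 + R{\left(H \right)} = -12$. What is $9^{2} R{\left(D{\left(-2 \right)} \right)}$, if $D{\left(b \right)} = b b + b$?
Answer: $-1134$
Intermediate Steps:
$D{\left(b \right)} = b + b^{2}$ ($D{\left(b \right)} = b^{2} + b = b + b^{2}$)
$R{\left(H \right)} = -14$ ($R{\left(H \right)} = -2 - 12 = -14$)
$9^{2} R{\left(D{\left(-2 \right)} \right)} = 9^{2} \left(-14\right) = 81 \left(-14\right) = -1134$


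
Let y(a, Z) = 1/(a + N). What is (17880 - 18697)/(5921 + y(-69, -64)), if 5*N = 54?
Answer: -237747/1723006 ≈ -0.13798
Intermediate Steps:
N = 54/5 (N = (⅕)*54 = 54/5 ≈ 10.800)
y(a, Z) = 1/(54/5 + a) (y(a, Z) = 1/(a + 54/5) = 1/(54/5 + a))
(17880 - 18697)/(5921 + y(-69, -64)) = (17880 - 18697)/(5921 + 5/(54 + 5*(-69))) = -817/(5921 + 5/(54 - 345)) = -817/(5921 + 5/(-291)) = -817/(5921 + 5*(-1/291)) = -817/(5921 - 5/291) = -817/1723006/291 = -817*291/1723006 = -237747/1723006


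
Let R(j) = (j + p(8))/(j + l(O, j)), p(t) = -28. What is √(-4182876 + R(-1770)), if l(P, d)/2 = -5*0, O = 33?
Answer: I*√3276132259485/885 ≈ 2045.2*I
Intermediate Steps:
l(P, d) = 0 (l(P, d) = 2*(-5*0) = 2*0 = 0)
R(j) = (-28 + j)/j (R(j) = (j - 28)/(j + 0) = (-28 + j)/j)
√(-4182876 + R(-1770)) = √(-4182876 + (-28 - 1770)/(-1770)) = √(-4182876 - 1/1770*(-1798)) = √(-4182876 + 899/885) = √(-3701844361/885) = I*√3276132259485/885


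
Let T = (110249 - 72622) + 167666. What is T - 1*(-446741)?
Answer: 652034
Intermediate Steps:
T = 205293 (T = 37627 + 167666 = 205293)
T - 1*(-446741) = 205293 - 1*(-446741) = 205293 + 446741 = 652034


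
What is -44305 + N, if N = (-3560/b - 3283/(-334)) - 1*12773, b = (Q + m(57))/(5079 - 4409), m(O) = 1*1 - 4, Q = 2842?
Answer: -328803473/5678 ≈ -57908.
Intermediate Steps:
m(O) = -3 (m(O) = 1 - 4 = -3)
b = 2839/670 (b = (2842 - 3)/(5079 - 4409) = 2839/670 ≈ 4.2373)
N = -77239683/5678 (N = (-3560/2839/670 - 3283/(-334)) - 1*12773 = (-3560*670/2839 - 3283*(-1/334)) - 12773 = (-2385200/2839 + 3283/334) - 12773 = -4714589/5678 - 12773 = -77239683/5678 ≈ -13603.)
-44305 + N = -44305 - 77239683/5678 = -328803473/5678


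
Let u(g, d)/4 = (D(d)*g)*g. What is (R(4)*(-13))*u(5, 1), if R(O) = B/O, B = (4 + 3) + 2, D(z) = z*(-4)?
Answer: 11700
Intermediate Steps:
D(z) = -4*z
B = 9 (B = 7 + 2 = 9)
u(g, d) = -16*d*g² (u(g, d) = 4*(((-4*d)*g)*g) = 4*((-4*d*g)*g) = 4*(-4*d*g²) = -16*d*g²)
R(O) = 9/O
(R(4)*(-13))*u(5, 1) = ((9/4)*(-13))*(-16*1*5²) = ((9*(¼))*(-13))*(-16*1*25) = ((9/4)*(-13))*(-400) = -117/4*(-400) = 11700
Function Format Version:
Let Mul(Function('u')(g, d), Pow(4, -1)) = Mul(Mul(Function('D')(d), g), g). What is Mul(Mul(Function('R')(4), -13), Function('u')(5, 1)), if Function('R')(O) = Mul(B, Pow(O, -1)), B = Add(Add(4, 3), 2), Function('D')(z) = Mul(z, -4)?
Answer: 11700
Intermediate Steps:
Function('D')(z) = Mul(-4, z)
B = 9 (B = Add(7, 2) = 9)
Function('u')(g, d) = Mul(-16, d, Pow(g, 2)) (Function('u')(g, d) = Mul(4, Mul(Mul(Mul(-4, d), g), g)) = Mul(4, Mul(Mul(-4, d, g), g)) = Mul(4, Mul(-4, d, Pow(g, 2))) = Mul(-16, d, Pow(g, 2)))
Function('R')(O) = Mul(9, Pow(O, -1))
Mul(Mul(Function('R')(4), -13), Function('u')(5, 1)) = Mul(Mul(Mul(9, Pow(4, -1)), -13), Mul(-16, 1, Pow(5, 2))) = Mul(Mul(Mul(9, Rational(1, 4)), -13), Mul(-16, 1, 25)) = Mul(Mul(Rational(9, 4), -13), -400) = Mul(Rational(-117, 4), -400) = 11700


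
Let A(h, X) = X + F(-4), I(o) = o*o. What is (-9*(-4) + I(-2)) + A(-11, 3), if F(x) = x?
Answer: 39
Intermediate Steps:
I(o) = o**2
A(h, X) = -4 + X (A(h, X) = X - 4 = -4 + X)
(-9*(-4) + I(-2)) + A(-11, 3) = (-9*(-4) + (-2)**2) + (-4 + 3) = (36 + 4) - 1 = 40 - 1 = 39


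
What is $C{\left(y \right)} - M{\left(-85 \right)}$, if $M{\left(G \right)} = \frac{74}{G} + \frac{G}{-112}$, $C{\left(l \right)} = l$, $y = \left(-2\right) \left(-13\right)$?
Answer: $\frac{248583}{9520} \approx 26.112$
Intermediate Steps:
$y = 26$
$M{\left(G \right)} = \frac{74}{G} - \frac{G}{112}$ ($M{\left(G \right)} = \frac{74}{G} + G \left(- \frac{1}{112}\right) = \frac{74}{G} - \frac{G}{112}$)
$C{\left(y \right)} - M{\left(-85 \right)} = 26 - \left(\frac{74}{-85} - - \frac{85}{112}\right) = 26 - \left(74 \left(- \frac{1}{85}\right) + \frac{85}{112}\right) = 26 - \left(- \frac{74}{85} + \frac{85}{112}\right) = 26 - - \frac{1063}{9520} = 26 + \frac{1063}{9520} = \frac{248583}{9520}$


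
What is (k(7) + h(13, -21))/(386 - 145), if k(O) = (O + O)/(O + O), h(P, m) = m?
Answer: -20/241 ≈ -0.082988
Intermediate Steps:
k(O) = 1 (k(O) = (2*O)/((2*O)) = (2*O)*(1/(2*O)) = 1)
(k(7) + h(13, -21))/(386 - 145) = (1 - 21)/(386 - 145) = -20/241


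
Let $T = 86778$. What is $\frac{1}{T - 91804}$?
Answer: $- \frac{1}{5026} \approx -0.00019897$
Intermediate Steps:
$\frac{1}{T - 91804} = \frac{1}{86778 - 91804} = \frac{1}{-5026} = - \frac{1}{5026}$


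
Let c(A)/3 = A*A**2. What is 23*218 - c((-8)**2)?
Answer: -781418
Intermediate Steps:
c(A) = 3*A**3 (c(A) = 3*(A*A**2) = 3*A**3)
23*218 - c((-8)**2) = 23*218 - 3*((-8)**2)**3 = 5014 - 3*64**3 = 5014 - 3*262144 = 5014 - 1*786432 = 5014 - 786432 = -781418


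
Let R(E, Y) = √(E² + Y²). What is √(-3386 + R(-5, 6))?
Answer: √(-3386 + √61) ≈ 58.122*I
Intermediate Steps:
√(-3386 + R(-5, 6)) = √(-3386 + √((-5)² + 6²)) = √(-3386 + √(25 + 36)) = √(-3386 + √61)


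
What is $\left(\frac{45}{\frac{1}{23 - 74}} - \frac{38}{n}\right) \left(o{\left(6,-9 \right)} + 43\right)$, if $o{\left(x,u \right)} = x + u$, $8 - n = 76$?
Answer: $- \frac{1560220}{17} \approx -91778.0$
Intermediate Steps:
$n = -68$ ($n = 8 - 76 = -68$)
$o{\left(x,u \right)} = u + x$
$\left(\frac{45}{\frac{1}{23 - 74}} - \frac{38}{n}\right) \left(o{\left(6,-9 \right)} + 43\right) = \left(\frac{45}{\frac{1}{23 - 74}} - \frac{38}{-68}\right) \left(\left(-9 + 6\right) + 43\right) = \left(\frac{45}{\frac{1}{-51}} - - \frac{19}{34}\right) \left(-3 + 43\right) = \left(\frac{45}{- \frac{1}{51}} + \frac{19}{34}\right) 40 = \left(45 \left(-51\right) + \frac{19}{34}\right) 40 = \left(-2295 + \frac{19}{34}\right) 40 = \left(- \frac{78011}{34}\right) 40 = - \frac{1560220}{17}$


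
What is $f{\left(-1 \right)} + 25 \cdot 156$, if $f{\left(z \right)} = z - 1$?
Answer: $3898$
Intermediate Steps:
$f{\left(z \right)} = -1 + z$
$f{\left(-1 \right)} + 25 \cdot 156 = \left(-1 - 1\right) + 25 \cdot 156 = -2 + 3900 = 3898$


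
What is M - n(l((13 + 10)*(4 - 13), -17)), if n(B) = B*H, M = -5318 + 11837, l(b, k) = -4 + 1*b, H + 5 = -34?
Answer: -1710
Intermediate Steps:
H = -39 (H = -5 - 34 = -39)
l(b, k) = -4 + b
M = 6519
n(B) = -39*B (n(B) = B*(-39) = -39*B)
M - n(l((13 + 10)*(4 - 13), -17)) = 6519 - (-39)*(-4 + (13 + 10)*(4 - 13)) = 6519 - (-39)*(-4 + 23*(-9)) = 6519 - (-39)*(-4 - 207) = 6519 - (-39)*(-211) = 6519 - 1*8229 = 6519 - 8229 = -1710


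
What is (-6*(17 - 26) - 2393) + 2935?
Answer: 596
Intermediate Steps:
(-6*(17 - 26) - 2393) + 2935 = (-6*(-9) - 2393) + 2935 = (54 - 2393) + 2935 = -2339 + 2935 = 596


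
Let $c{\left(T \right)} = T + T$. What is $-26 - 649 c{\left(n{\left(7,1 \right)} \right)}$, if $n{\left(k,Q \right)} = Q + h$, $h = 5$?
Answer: $-7814$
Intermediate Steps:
$n{\left(k,Q \right)} = 5 + Q$ ($n{\left(k,Q \right)} = Q + 5 = 5 + Q$)
$c{\left(T \right)} = 2 T$
$-26 - 649 c{\left(n{\left(7,1 \right)} \right)} = -26 - 649 \cdot 2 \left(5 + 1\right) = -26 - 649 \cdot 2 \cdot 6 = -26 - 7788 = -7814$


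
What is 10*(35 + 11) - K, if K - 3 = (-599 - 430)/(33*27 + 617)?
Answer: 690185/1508 ≈ 457.68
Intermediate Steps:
K = 3495/1508 (K = 3 + (-599 - 430)/(33*27 + 617) = 3 - 1029/(891 + 617) = 3 - 1029/1508 = 3495/1508 ≈ 2.3176)
10*(35 + 11) - K = 10*(35 + 11) - 1*3495/1508 = 10*46 - 3495/1508 = 460 - 3495/1508 = 690185/1508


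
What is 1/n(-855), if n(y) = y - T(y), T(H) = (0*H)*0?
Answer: -1/855 ≈ -0.0011696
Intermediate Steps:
T(H) = 0 (T(H) = 0*0 = 0)
n(y) = y (n(y) = y - 1*0 = y + 0 = y)
1/n(-855) = 1/(-855) = -1/855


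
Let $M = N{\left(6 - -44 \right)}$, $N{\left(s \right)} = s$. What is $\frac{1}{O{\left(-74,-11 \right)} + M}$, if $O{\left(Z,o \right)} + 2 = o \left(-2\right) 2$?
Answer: $\frac{1}{92} \approx 0.01087$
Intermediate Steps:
$O{\left(Z,o \right)} = -2 - 4 o$ ($O{\left(Z,o \right)} = -2 + o \left(-2\right) 2 = -2 + - 2 o 2 = -2 - 4 o$)
$M = 50$ ($M = 6 - -44 = 6 + 44 = 50$)
$\frac{1}{O{\left(-74,-11 \right)} + M} = \frac{1}{\left(-2 - -44\right) + 50} = \frac{1}{\left(-2 + 44\right) + 50} = \frac{1}{42 + 50} = \frac{1}{92}$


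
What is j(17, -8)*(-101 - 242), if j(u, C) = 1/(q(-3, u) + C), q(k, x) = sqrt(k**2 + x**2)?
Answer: -1372/117 - 343*sqrt(298)/234 ≈ -37.030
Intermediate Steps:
j(u, C) = 1/(C + sqrt(9 + u**2)) (j(u, C) = 1/(sqrt((-3)**2 + u**2) + C) = 1/(sqrt(9 + u**2) + C) = 1/(C + sqrt(9 + u**2)))
j(17, -8)*(-101 - 242) = (-101 - 242)/(-8 + sqrt(9 + 17**2)) = -343/(-8 + sqrt(9 + 289)) = -343/(-8 + sqrt(298))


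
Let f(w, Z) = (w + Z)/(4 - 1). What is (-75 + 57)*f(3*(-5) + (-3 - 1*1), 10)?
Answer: 54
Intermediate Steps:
f(w, Z) = Z/3 + w/3 (f(w, Z) = (Z + w)/3 = (Z + w)*(⅓) = Z/3 + w/3)
(-75 + 57)*f(3*(-5) + (-3 - 1*1), 10) = (-75 + 57)*((⅓)*10 + (3*(-5) + (-3 - 1*1))/3) = -18*(10/3 + (-15 + (-3 - 1))/3) = -18*(10/3 + (-15 - 4)/3) = -18*(10/3 + (⅓)*(-19)) = -18*(10/3 - 19/3) = -18*(-3) = 54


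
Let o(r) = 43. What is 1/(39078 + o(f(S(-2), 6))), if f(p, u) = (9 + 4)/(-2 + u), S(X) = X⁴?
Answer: 1/39121 ≈ 2.5562e-5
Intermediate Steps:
f(p, u) = 13/(-2 + u)
1/(39078 + o(f(S(-2), 6))) = 1/(39078 + 43) = 1/39121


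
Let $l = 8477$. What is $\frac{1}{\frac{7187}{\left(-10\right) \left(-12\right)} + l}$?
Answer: $\frac{120}{1024427} \approx 0.00011714$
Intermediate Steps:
$\frac{1}{\frac{7187}{\left(-10\right) \left(-12\right)} + l} = \frac{1}{\frac{7187}{\left(-10\right) \left(-12\right)} + 8477} = \frac{1}{\frac{7187}{120} + 8477} = \frac{1}{\frac{1024427}{120}} = \frac{120}{1024427}$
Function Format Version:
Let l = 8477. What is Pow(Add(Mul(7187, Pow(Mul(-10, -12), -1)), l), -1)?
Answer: Rational(120, 1024427) ≈ 0.00011714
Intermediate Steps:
Pow(Add(Mul(7187, Pow(Mul(-10, -12), -1)), l), -1) = Pow(Add(Mul(7187, Pow(Mul(-10, -12), -1)), 8477), -1) = Pow(Add(Mul(7187, Pow(120, -1)), 8477), -1) = Pow(Add(Mul(7187, Rational(1, 120)), 8477), -1) = Pow(Add(Rational(7187, 120), 8477), -1) = Pow(Rational(1024427, 120), -1) = Rational(120, 1024427)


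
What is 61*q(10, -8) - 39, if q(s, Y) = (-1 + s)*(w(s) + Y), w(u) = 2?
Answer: -3333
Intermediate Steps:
q(s, Y) = (-1 + s)*(2 + Y)
61*q(10, -8) - 39 = 61*(-2 - 1*(-8) + 2*10 - 8*10) - 39 = 61*(-2 + 8 + 20 - 80) - 39 = 61*(-54) - 39 = -3294 - 39 = -3333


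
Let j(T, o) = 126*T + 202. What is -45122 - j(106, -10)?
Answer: -58680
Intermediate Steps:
j(T, o) = 202 + 126*T
-45122 - j(106, -10) = -45122 - (202 + 126*106) = -45122 - (202 + 13356) = -45122 - 1*13558 = -45122 - 13558 = -58680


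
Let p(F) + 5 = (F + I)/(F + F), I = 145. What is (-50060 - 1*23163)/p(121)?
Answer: 8859983/472 ≈ 18771.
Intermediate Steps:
p(F) = -5 + (145 + F)/(2*F) (p(F) = -5 + (F + 145)/(F + F) = -5 + (145 + F)/((2*F)) = -5 + (145 + F)*(1/(2*F)) = -5 + (145 + F)/(2*F))
(-50060 - 1*23163)/p(121) = (-50060 - 1*23163)/(((½)*(145 - 9*121)/121)) = (-50060 - 23163)/(((½)*(1/121)*(145 - 1089))) = -73223/((½)*(1/121)*(-944)) = -73223/(-472/121) = -73223*(-121/472) = 8859983/472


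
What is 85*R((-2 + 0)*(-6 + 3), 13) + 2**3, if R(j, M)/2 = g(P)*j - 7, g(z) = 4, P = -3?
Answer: 2898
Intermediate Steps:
R(j, M) = -14 + 8*j (R(j, M) = 2*(4*j - 7) = 2*(-7 + 4*j) = -14 + 8*j)
85*R((-2 + 0)*(-6 + 3), 13) + 2**3 = 85*(-14 + 8*((-2 + 0)*(-6 + 3))) + 2**3 = 85*(-14 + 8*(-2*(-3))) + 8 = 85*(-14 + 8*6) + 8 = 85*(-14 + 48) + 8 = 85*34 + 8 = 2890 + 8 = 2898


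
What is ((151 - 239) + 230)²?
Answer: 20164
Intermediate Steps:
((151 - 239) + 230)² = (-88 + 230)² = 142² = 20164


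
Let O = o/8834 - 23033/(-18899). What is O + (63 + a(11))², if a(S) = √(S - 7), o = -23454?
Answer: 352569938863/83476883 ≈ 4223.6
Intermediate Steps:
a(S) = √(-7 + S)
O = -119891812/83476883 (O = -23454/8834 - 23033/(-18899) = -23454*1/8834 - 23033*(-1/18899) = -11727/4417 + 23033/18899 = -119891812/83476883 ≈ -1.4362)
O + (63 + a(11))² = -119891812/83476883 + (63 + √(-7 + 11))² = -119891812/83476883 + (63 + √4)² = -119891812/83476883 + (63 + 2)² = -119891812/83476883 + 65² = -119891812/83476883 + 4225 = 352569938863/83476883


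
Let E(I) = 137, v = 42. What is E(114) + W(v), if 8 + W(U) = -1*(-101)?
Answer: 230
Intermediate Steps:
W(U) = 93 (W(U) = -8 - 1*(-101) = -8 + 101 = 93)
E(114) + W(v) = 137 + 93 = 230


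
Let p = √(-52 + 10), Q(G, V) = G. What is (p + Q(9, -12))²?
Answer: (9 + I*√42)² ≈ 39.0 + 116.65*I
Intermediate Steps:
p = I*√42 (p = √(-42) = I*√42 ≈ 6.4807*I)
(p + Q(9, -12))² = (I*√42 + 9)² = (9 + I*√42)²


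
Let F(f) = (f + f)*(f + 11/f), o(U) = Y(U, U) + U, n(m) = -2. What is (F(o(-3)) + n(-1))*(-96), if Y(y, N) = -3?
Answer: -8832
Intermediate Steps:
o(U) = -3 + U
F(f) = 2*f*(f + 11/f) (F(f) = (2*f)*(f + 11/f) = 2*f*(f + 11/f))
(F(o(-3)) + n(-1))*(-96) = ((22 + 2*(-3 - 3)²) - 2)*(-96) = ((22 + 2*(-6)²) - 2)*(-96) = ((22 + 2*36) - 2)*(-96) = ((22 + 72) - 2)*(-96) = (94 - 2)*(-96) = 92*(-96) = -8832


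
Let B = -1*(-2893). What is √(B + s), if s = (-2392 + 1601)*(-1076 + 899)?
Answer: 10*√1429 ≈ 378.02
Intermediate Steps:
s = 140007 (s = -791*(-177) = 140007)
B = 2893
√(B + s) = √(2893 + 140007) = √142900 = 10*√1429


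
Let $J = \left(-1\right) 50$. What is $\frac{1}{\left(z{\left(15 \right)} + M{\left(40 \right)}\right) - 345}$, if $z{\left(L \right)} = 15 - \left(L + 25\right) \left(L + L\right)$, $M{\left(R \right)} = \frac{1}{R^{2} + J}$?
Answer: $- \frac{1550}{2371499} \approx -0.00065359$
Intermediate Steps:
$J = -50$
$M{\left(R \right)} = \frac{1}{-50 + R^{2}}$ ($M{\left(R \right)} = \frac{1}{R^{2} - 50} = \frac{1}{-50 + R^{2}}$)
$z{\left(L \right)} = 15 - 2 L \left(25 + L\right)$ ($z{\left(L \right)} = 15 - \left(25 + L\right) 2 L = 15 - 2 L \left(25 + L\right)$)
$\frac{1}{\left(z{\left(15 \right)} + M{\left(40 \right)}\right) - 345} = \frac{1}{\left(\left(15 - 750 - 2 \cdot 15^{2}\right) + \frac{1}{-50 + 40^{2}}\right) - 345} = \frac{1}{\left(\left(15 - 750 - 450\right) + \frac{1}{-50 + 1600}\right) - 345} = \frac{1}{\left(\left(15 - 750 - 450\right) + \frac{1}{1550}\right) - 345} = \frac{1}{\left(-1185 + \frac{1}{1550}\right) - 345} = \frac{1}{- \frac{1836749}{1550} - 345} = \frac{1}{- \frac{2371499}{1550}} = - \frac{1550}{2371499}$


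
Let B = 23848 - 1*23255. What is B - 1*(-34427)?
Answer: 35020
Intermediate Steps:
B = 593 (B = 23848 - 23255 = 593)
B - 1*(-34427) = 593 - 1*(-34427) = 593 + 34427 = 35020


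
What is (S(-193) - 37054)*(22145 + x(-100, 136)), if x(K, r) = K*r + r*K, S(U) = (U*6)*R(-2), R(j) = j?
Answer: 175600590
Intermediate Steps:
S(U) = -12*U (S(U) = (U*6)*(-2) = (6*U)*(-2) = -12*U)
x(K, r) = 2*K*r (x(K, r) = K*r + K*r = 2*K*r)
(S(-193) - 37054)*(22145 + x(-100, 136)) = (-12*(-193) - 37054)*(22145 + 2*(-100)*136) = (2316 - 37054)*(22145 - 27200) = -34738*(-5055) = 175600590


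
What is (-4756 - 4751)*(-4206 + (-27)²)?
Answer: 33055839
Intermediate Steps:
(-4756 - 4751)*(-4206 + (-27)²) = -9507*(-4206 + 729) = -9507*(-3477) = 33055839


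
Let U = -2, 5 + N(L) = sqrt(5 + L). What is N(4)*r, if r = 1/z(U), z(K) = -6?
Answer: 1/3 ≈ 0.33333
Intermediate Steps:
N(L) = -5 + sqrt(5 + L)
r = -1/6 (r = 1/(-6) = -1/6 ≈ -0.16667)
N(4)*r = (-5 + sqrt(5 + 4))*(-1/6) = (-5 + sqrt(9))*(-1/6) = (-5 + 3)*(-1/6) = -2*(-1/6) = 1/3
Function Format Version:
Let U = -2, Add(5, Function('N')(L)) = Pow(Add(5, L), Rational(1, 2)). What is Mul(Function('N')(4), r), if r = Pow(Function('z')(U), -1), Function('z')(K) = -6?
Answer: Rational(1, 3) ≈ 0.33333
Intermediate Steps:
Function('N')(L) = Add(-5, Pow(Add(5, L), Rational(1, 2)))
r = Rational(-1, 6) (r = Pow(-6, -1) = Rational(-1, 6) ≈ -0.16667)
Mul(Function('N')(4), r) = Mul(Add(-5, Pow(Add(5, 4), Rational(1, 2))), Rational(-1, 6)) = Mul(Add(-5, Pow(9, Rational(1, 2))), Rational(-1, 6)) = Mul(Add(-5, 3), Rational(-1, 6)) = Mul(-2, Rational(-1, 6)) = Rational(1, 3)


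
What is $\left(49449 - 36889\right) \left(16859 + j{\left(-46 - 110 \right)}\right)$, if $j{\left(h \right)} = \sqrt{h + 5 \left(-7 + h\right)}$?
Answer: $211749040 + 12560 i \sqrt{971} \approx 2.1175 \cdot 10^{8} + 3.9138 \cdot 10^{5} i$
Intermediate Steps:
$j{\left(h \right)} = \sqrt{-35 + 6 h}$ ($j{\left(h \right)} = \sqrt{h + \left(-35 + 5 h\right)} = \sqrt{-35 + 6 h}$)
$\left(49449 - 36889\right) \left(16859 + j{\left(-46 - 110 \right)}\right) = \left(49449 - 36889\right) \left(16859 + \sqrt{-35 + 6 \left(-46 - 110\right)}\right) = 12560 \left(16859 + \sqrt{-35 + 6 \left(-46 - 110\right)}\right) = 12560 \left(16859 + \sqrt{-35 + 6 \left(-156\right)}\right) = 12560 \left(16859 + \sqrt{-35 - 936}\right) = 12560 \left(16859 + \sqrt{-971}\right) = 12560 \left(16859 + i \sqrt{971}\right) = 211749040 + 12560 i \sqrt{971}$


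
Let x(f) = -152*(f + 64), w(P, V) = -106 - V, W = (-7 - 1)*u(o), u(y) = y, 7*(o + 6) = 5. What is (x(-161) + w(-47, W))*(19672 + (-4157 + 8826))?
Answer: 2486919970/7 ≈ 3.5527e+8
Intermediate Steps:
o = -37/7 (o = -6 + (1/7)*5 = -6 + 5/7 = -37/7 ≈ -5.2857)
W = 296/7 (W = (-7 - 1)*(-37/7) = -8*(-37/7) = 296/7 ≈ 42.286)
x(f) = -9728 - 152*f (x(f) = -152*(64 + f) = -9728 - 152*f)
(x(-161) + w(-47, W))*(19672 + (-4157 + 8826)) = ((-9728 - 152*(-161)) + (-106 - 1*296/7))*(19672 + (-4157 + 8826)) = ((-9728 + 24472) + (-106 - 296/7))*(19672 + 4669) = (14744 - 1038/7)*24341 = (102170/7)*24341 = 2486919970/7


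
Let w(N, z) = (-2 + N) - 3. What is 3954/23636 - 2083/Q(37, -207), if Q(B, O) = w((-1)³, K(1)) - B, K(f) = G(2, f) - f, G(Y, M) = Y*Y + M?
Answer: 24701905/508174 ≈ 48.609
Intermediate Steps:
G(Y, M) = M + Y² (G(Y, M) = Y² + M = M + Y²)
K(f) = 4 (K(f) = (f + 2²) - f = (f + 4) - f = (4 + f) - f = 4)
w(N, z) = -5 + N
Q(B, O) = -6 - B (Q(B, O) = (-5 + (-1)³) - B = (-5 - 1) - B = -6 - B)
3954/23636 - 2083/Q(37, -207) = 3954/23636 - 2083/(-6 - 1*37) = 3954*(1/23636) - 2083/(-6 - 37) = 1977/11818 - 2083/(-43) = 1977/11818 - 2083*(-1/43) = 1977/11818 + 2083/43 = 24701905/508174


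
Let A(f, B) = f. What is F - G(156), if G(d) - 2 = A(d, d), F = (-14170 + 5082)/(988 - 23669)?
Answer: -3574510/22681 ≈ -157.60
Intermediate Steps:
F = 9088/22681 (F = -9088/(-22681) = -9088*(-1/22681) = 9088/22681 ≈ 0.40069)
G(d) = 2 + d
F - G(156) = 9088/22681 - (2 + 156) = 9088/22681 - 1*158 = 9088/22681 - 158 = -3574510/22681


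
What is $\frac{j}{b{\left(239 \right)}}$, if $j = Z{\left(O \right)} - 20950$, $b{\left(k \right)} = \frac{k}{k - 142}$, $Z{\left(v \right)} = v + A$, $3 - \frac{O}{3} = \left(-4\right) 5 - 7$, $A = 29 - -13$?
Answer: $- \frac{2019346}{239} \approx -8449.1$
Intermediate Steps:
$A = 42$ ($A = 29 + 13 = 42$)
$O = 90$ ($O = 9 - 3 \left(\left(-4\right) 5 - 7\right) = 9 - 3 \left(-20 - 7\right) = 9 - -81 = 9 + 81 = 90$)
$Z{\left(v \right)} = 42 + v$ ($Z{\left(v \right)} = v + 42 = 42 + v$)
$b{\left(k \right)} = \frac{k}{-142 + k}$
$j = -20818$ ($j = \left(42 + 90\right) - 20950 = 132 - 20950 = -20818$)
$\frac{j}{b{\left(239 \right)}} = - \frac{20818}{239 \frac{1}{-142 + 239}} = - \frac{20818}{239 \cdot \frac{1}{97}} = - \frac{20818}{\frac{239}{97}} = \left(-20818\right) \frac{97}{239} = - \frac{2019346}{239}$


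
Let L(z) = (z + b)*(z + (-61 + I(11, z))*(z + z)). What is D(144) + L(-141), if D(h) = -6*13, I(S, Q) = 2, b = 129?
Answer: -198042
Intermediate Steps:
D(h) = -78
L(z) = -117*z*(129 + z) (L(z) = (z + 129)*(z + (-61 + 2)*(z + z)) = (129 + z)*(z - 118*z) = (129 + z)*(-117*z) = -117*z*(129 + z))
D(144) + L(-141) = -78 - 117*(-141)*(129 - 141) = -78 - 117*(-141)*(-12) = -78 - 197964 = -198042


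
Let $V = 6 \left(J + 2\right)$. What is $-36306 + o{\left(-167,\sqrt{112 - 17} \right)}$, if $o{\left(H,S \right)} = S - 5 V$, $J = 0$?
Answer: $-36366 + \sqrt{95} \approx -36356.0$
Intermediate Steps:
$V = 12$ ($V = 6 \left(0 + 2\right) = 6 \cdot 2 = 12$)
$o{\left(H,S \right)} = -60 + S$ ($o{\left(H,S \right)} = S - 60 = -60 + S$)
$-36306 + o{\left(-167,\sqrt{112 - 17} \right)} = -36306 - \left(60 - \sqrt{112 - 17}\right) = -36306 - \left(60 - \sqrt{95}\right) = -36366 + \sqrt{95}$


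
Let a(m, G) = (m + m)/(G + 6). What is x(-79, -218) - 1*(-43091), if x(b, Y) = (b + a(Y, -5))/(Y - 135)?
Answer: 15211638/353 ≈ 43092.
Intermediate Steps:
a(m, G) = 2*m/(6 + G) (a(m, G) = (2*m)/(6 + G) = 2*m/(6 + G))
x(b, Y) = (b + 2*Y)/(-135 + Y) (x(b, Y) = (b + 2*Y/(6 - 5))/(Y - 135) = (b + 2*Y/1)/(-135 + Y) = (b + 2*Y*1)/(-135 + Y) = (b + 2*Y)/(-135 + Y))
x(-79, -218) - 1*(-43091) = (-79 + 2*(-218))/(-135 - 218) - 1*(-43091) = (-79 - 436)/(-353) + 43091 = -1/353*(-515) + 43091 = 515/353 + 43091 = 15211638/353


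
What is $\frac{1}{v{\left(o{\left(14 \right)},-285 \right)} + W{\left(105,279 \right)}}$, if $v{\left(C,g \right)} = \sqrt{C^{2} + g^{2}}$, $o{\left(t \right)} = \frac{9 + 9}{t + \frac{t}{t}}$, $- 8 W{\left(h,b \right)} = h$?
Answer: $\frac{7000}{43228893} + \frac{320 \sqrt{225629}}{43228893} \approx 0.0036781$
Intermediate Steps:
$W{\left(h,b \right)} = - \frac{h}{8}$
$o{\left(t \right)} = \frac{18}{1 + t}$ ($o{\left(t \right)} = \frac{18}{t + 1} = \frac{18}{1 + t}$)
$\frac{1}{v{\left(o{\left(14 \right)},-285 \right)} + W{\left(105,279 \right)}} = \frac{1}{\sqrt{\left(\frac{18}{1 + 14}\right)^{2} + \left(-285\right)^{2}} - \frac{105}{8}} = \frac{1}{\sqrt{\left(\frac{18}{15}\right)^{2} + 81225} - \frac{105}{8}} = \frac{1}{\sqrt{\left(18 \cdot \frac{1}{15}\right)^{2} + 81225} - \frac{105}{8}} = \frac{1}{\sqrt{\left(\frac{6}{5}\right)^{2} + 81225} - \frac{105}{8}} = \frac{1}{\sqrt{\frac{36}{25} + 81225} - \frac{105}{8}} = \frac{1}{\sqrt{\frac{2030661}{25}} - \frac{105}{8}} = \frac{1}{\frac{3 \sqrt{225629}}{5} - \frac{105}{8}} = \frac{1}{- \frac{105}{8} + \frac{3 \sqrt{225629}}{5}}$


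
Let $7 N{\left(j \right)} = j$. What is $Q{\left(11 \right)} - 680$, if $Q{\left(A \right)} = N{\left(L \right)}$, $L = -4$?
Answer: $- \frac{4764}{7} \approx -680.57$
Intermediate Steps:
$N{\left(j \right)} = \frac{j}{7}$
$Q{\left(A \right)} = - \frac{4}{7}$ ($Q{\left(A \right)} = \frac{1}{7} \left(-4\right) = - \frac{4}{7}$)
$Q{\left(11 \right)} - 680 = - \frac{4}{7} - 680 = - \frac{4764}{7}$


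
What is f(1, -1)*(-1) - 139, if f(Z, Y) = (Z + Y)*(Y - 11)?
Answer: -139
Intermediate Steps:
f(Z, Y) = (-11 + Y)*(Y + Z) (f(Z, Y) = (Y + Z)*(-11 + Y) = (-11 + Y)*(Y + Z))
f(1, -1)*(-1) - 139 = ((-1)² - 11*(-1) - 11*1 - 1*1)*(-1) - 139 = (1 + 11 - 11 - 1)*(-1) - 139 = 0*(-1) - 139 = 0 - 139 = -139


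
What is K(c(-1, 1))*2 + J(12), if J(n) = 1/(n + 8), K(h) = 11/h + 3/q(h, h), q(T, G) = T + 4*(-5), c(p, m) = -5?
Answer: -459/100 ≈ -4.5900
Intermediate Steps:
q(T, G) = -20 + T (q(T, G) = T - 20 = -20 + T)
K(h) = 3/(-20 + h) + 11/h (K(h) = 11/h + 3/(-20 + h) = 3/(-20 + h) + 11/h)
J(n) = 1/(8 + n)
K(c(-1, 1))*2 + J(12) = (2*(-110 + 7*(-5))/(-5*(-20 - 5)))*2 + 1/(8 + 12) = (2*(-⅕)*(-110 - 35)/(-25))*2 + 1/20 = (2*(-⅕)*(-1/25)*(-145))*2 + 1/20 = -58/25*2 + 1/20 = -116/25 + 1/20 = -459/100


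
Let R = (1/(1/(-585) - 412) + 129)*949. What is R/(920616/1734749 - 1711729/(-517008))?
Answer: 26462845690566071222592/830410381021875929 ≈ 31867.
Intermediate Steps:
R = 29505476676/241021 (R = (1/(-1/585 - 412) + 129)*949 = (1/(-241021/585) + 129)*949 = (-585/241021 + 129)*949 = (31091124/241021)*949 = 29505476676/241021 ≈ 1.2242e+5)
R/(920616/1734749 - 1711729/(-517008)) = 29505476676/(241021*(920616/1734749 - 1711729/(-517008))) = 29505476676/(241021*(920616*(1/1734749) - 1711729*(-1/517008))) = 29505476676/(241021*(920616/1734749 + 1711729/517008)) = 29505476676/(241021*(3445386007949/896879110992)) = (29505476676/241021)*(896879110992/3445386007949) = 26462845690566071222592/830410381021875929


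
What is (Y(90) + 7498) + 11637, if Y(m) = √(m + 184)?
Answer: 19135 + √274 ≈ 19152.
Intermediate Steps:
Y(m) = √(184 + m)
(Y(90) + 7498) + 11637 = (√(184 + 90) + 7498) + 11637 = (√274 + 7498) + 11637 = (7498 + √274) + 11637 = 19135 + √274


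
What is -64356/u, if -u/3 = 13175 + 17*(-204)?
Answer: 21452/9707 ≈ 2.2100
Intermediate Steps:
u = -29121 (u = -3*(13175 + 17*(-204)) = -3*(13175 - 3468) = -3*9707 = -29121)
-64356/u = -64356/(-29121) = -64356*(-1/29121) = 21452/9707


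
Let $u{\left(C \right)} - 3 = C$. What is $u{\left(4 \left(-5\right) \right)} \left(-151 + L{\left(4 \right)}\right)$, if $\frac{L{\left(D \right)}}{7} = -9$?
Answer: $3638$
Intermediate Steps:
$L{\left(D \right)} = -63$ ($L{\left(D \right)} = 7 \left(-9\right) = -63$)
$u{\left(C \right)} = 3 + C$
$u{\left(4 \left(-5\right) \right)} \left(-151 + L{\left(4 \right)}\right) = \left(3 + 4 \left(-5\right)\right) \left(-151 - 63\right) = \left(3 - 20\right) \left(-214\right) = \left(-17\right) \left(-214\right) = 3638$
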